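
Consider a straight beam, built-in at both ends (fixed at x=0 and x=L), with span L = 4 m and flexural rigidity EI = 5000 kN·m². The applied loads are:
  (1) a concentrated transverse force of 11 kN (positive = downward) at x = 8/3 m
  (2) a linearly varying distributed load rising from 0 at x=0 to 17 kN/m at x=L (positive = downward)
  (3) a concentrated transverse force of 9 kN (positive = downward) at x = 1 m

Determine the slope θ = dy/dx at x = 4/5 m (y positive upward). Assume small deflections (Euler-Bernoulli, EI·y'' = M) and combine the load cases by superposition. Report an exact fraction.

θ(4/5) = -248963/168750000 rad

Load 1 — point force P=11 kN at a=8/3 m (b=L-a=4/3):
  θ_1 = -Pb²x(2aL-(3a+b)x)/(2L³EI)  [x≤a] = -11·(4/3)²·(4/5)·(2·(8/3)·4-(3·(8/3)+(4/3))·(4/5))/(2·4³·5000) = -143/421875 rad
Load 2 — triangular load w₀=17 kN/m (0→w₀ over full span):
  θ_2 = -w₀(2x(L-x)(L-2x)(x+2L)+x²(L-x)²)/(120LEI) = -17·(2·(4/5)·(4-(4/5))·(4-2·(4/5))·((4/5)+2·4)+(4/5)²·(4-(4/5))²)/(120·4·5000) = -952/1171875 rad
Load 3 — point force P=9 kN at a=1 m (b=L-a=3):
  θ_3 = -Pb²x(2aL-(3a+b)x)/(2L³EI)  [x≤a] = -9·3²·(4/5)·(2·1·4-(3·1+3)·(4/5))/(2·4³·5000) = -81/250000 rad
Superposition: θ = Σ θ_i = -248963/168750000 rad ≈ -0.001475 rad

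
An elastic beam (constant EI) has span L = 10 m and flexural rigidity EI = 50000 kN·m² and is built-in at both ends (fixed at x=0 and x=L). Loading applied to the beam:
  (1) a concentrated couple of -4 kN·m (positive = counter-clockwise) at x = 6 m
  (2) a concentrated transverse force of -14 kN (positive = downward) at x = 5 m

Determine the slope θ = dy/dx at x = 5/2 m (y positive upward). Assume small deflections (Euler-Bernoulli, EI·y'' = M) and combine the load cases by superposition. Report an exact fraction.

Load 1 — applied couple M₀=-4 kN·m at a=6 m (b=L-a=4):
  θ_1 = (R_Ax²/2 - M_Ax)/EI  [x≤a] with R_A=-72/125, M_A=-32/25 = ((-72/125)·(5/2)²/2 - (-32/25)·(5/2))/50000 = 7/250000 rad
Load 2 — point force P=-14 kN at a=5 m (b=L-a=5):
  θ_2 = -Pb²x(2aL-(3a+b)x)/(2L³EI)  [x≤a] = -(-14)·5²·(5/2)·(2·5·10-(3·5+5)·(5/2))/(2·10³·50000) = 7/16000 rad
Superposition: θ = Σ θ_i = 931/2000000 rad ≈ 0.000465 rad

θ(5/2) = 931/2000000 rad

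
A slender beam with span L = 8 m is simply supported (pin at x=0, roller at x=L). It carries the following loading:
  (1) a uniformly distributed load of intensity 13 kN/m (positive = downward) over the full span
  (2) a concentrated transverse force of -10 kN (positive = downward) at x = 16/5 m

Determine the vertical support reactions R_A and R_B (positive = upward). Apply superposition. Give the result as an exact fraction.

Load 1 — uniform load w=13 kN/m over full span:
  R_A = wL/2 = 13·8/2 = 52 kN
  R_B = wL/2 = 13·8/2 = 52 kN
Load 2 — point force P=-10 kN at a=16/5 m (b=L-a=24/5):
  R_A = Pb/L = (-10)·(24/5)/8 = -6 kN
  R_B = Pa/L = (-10)·(16/5)/8 = -4 kN
Superposition: R_A = 46 kN, R_B = 48 kN

R_A = 46 kN, R_B = 48 kN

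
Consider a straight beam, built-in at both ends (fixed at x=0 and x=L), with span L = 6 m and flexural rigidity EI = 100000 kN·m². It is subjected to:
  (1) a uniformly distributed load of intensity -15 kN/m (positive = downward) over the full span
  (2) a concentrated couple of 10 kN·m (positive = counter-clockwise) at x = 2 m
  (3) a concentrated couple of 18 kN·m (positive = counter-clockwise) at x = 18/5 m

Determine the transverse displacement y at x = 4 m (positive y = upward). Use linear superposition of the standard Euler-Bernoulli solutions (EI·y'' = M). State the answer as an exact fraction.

y(4) = 1783/4218750 m

Load 1 — uniform load w=-15 kN/m over full span:
  y_1 = -wx²(L-x)²/(24EI) = -(-15)·4²·(6-4)²/(24·100000) = 1/2500 m
Load 2 — applied couple M₀=10 kN·m at a=2 m (b=L-a=4):
  y_2 = (R_Ax³/6 - M_Ax²/2 - M₀(x-a)²/2)/EI  [x>a] with R_A=20/9, M_A=0 = ((20/9)·4³/6 - 0·4²/2 - 10·(4-2)²/2)/100000 = 1/27000 m
Load 3 — applied couple M₀=18 kN·m at a=18/5 m (b=L-a=12/5):
  y_3 = (R_Ax³/6 - M_Ax²/2 - M₀(x-a)²/2)/EI  [x>a] with R_A=108/25, M_A=144/25 = ((108/25)·4³/6 - (144/25)·4²/2 - 18·(4-(18/5))²/2)/100000 = -9/625000 m
Superposition: y = Σ y_i = 1783/4218750 m ≈ 0.000423 m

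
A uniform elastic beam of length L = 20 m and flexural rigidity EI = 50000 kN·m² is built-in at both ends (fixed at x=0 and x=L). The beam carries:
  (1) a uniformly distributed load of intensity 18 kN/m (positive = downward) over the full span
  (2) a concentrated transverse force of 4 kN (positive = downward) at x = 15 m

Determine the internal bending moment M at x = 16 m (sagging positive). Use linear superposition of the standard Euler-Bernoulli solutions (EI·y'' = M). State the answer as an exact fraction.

Load 1 — uniform load w=18 kN/m over full span:
  M_1 = wLx/2 - wL²/12 - wx²/2 = 18·20·16/2 - 18·20²/12 - 18·16²/2 = -24 kN·m
Load 2 — point force P=4 kN at a=15 m (b=L-a=5):
  M_2 = Pa²(a+3b)(L-x)/L³ - Pa²b/L²  [x>a] = 4·15²·(15+3·5)·(20-16)/20³ - 4·15²·5/20² = 9/4 kN·m
Superposition: M = Σ M_i = -87/4 kN·m ≈ -21.750000 kN·m

M(16) = -87/4 kN·m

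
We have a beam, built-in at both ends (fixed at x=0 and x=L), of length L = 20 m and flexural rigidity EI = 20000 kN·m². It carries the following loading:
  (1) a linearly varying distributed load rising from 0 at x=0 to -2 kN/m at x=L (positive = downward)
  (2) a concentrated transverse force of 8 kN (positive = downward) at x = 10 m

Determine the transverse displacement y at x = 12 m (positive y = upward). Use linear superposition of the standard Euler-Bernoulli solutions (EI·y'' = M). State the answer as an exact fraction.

Load 1 — triangular load w₀=-2 kN/m (0→w₀ over full span):
  y_1 = -w₀x²(L-x)²(x+2L)/(120LEI) = -(-2)·12²·(20-12)²·(12+2·20)/(120·20·20000) = 312/15625 m
Load 2 — point force P=8 kN at a=10 m (b=L-a=10):
  y_2 = -Pa²(L-x)²(3bL-(3b+a)(L-x))/(6L³EI)  [x>a] = -8·10²·(20-12)²·(3·10·20-(3·10+10)·(20-12))/(6·20³·20000) = -28/1875 m
Superposition: y = Σ y_i = 236/46875 m ≈ 0.005035 m

y(12) = 236/46875 m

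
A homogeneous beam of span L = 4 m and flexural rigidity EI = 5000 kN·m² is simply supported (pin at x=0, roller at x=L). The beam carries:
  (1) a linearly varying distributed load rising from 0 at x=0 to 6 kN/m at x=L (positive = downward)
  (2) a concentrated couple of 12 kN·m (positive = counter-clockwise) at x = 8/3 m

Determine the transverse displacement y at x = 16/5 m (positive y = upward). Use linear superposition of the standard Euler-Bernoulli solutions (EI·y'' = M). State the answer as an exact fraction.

y(16/5) = -50576/29296875 m

Load 1 — triangular load w₀=6 kN/m (0→w₀ over full span):
  y_1 = -w₀x(7L⁴-10L²x²+3x⁴)/(360LEI) = -6·(16/5)·(7·4⁴-10·4²·(16/5)²+3·(16/5)⁴)/(360·4·5000) = -12192/9765625 m
Load 2 — applied couple M₀=12 kN·m at a=8/3 m (b=L-a=4/3):
  y_2 = (M₀x³/(6L)-M₀(x-a)²/2+C₁x)/EI  [x>a] with C₁=M₀(3b²-L²)/(6L)=-16/3 = (12·(16/5)³/(6·4)-12·((16/5)-(8/3))²/2+(-16/3)·(16/5))/5000 = -112/234375 m
Superposition: y = Σ y_i = -50576/29296875 m ≈ -0.001726 m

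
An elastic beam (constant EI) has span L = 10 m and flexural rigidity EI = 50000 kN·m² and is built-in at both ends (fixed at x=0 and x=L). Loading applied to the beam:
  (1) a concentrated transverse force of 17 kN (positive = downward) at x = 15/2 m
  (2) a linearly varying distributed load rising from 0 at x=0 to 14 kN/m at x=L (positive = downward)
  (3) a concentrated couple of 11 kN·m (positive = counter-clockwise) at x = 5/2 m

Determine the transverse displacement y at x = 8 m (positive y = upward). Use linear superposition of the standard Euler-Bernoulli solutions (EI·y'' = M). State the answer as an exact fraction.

Load 1 — point force P=17 kN at a=15/2 m (b=L-a=5/2):
  y_1 = -Pa²(L-x)²(3bL-(3b+a)(L-x))/(6L³EI)  [x>a] = -17·(15/2)²·(10-8)²·(3·(5/2)·10-(3·(5/2)+(15/2))·(10-8))/(6·10³·50000) = -459/800000 m
Load 2 — triangular load w₀=14 kN/m (0→w₀ over full span):
  y_2 = -w₀x²(L-x)²(x+2L)/(120LEI) = -14·8²·(10-8)²·(8+2·10)/(120·10·50000) = -392/234375 m
Load 3 — applied couple M₀=11 kN·m at a=5/2 m (b=L-a=15/2):
  y_3 = (R_Ax³/6 - M_Ax²/2 - M₀(x-a)²/2)/EI  [x>a] with R_A=99/80, M_A=-33/16 = ((99/80)·8³/6 - (-33/16)·8²/2 - 11·(8-(5/2))²/2)/50000 = 209/2000000 m
Superposition: y = Σ y_i = -128507/60000000 m ≈ -0.002142 m

y(8) = -128507/60000000 m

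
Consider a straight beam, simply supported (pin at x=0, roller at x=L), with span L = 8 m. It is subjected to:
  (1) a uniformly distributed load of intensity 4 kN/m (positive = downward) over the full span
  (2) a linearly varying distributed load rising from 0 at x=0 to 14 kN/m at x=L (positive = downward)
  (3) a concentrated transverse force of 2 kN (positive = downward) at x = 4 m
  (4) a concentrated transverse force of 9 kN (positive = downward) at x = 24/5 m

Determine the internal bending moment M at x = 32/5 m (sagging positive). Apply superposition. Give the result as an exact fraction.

Load 1 — uniform load w=4 kN/m over full span:
  M_1 = wx(L-x)/2 = 4·(32/5)·(8-(32/5))/2 = 512/25 kN·m
Load 2 — triangular load w₀=14 kN/m (0→w₀ over full span):
  M_2 = w₀Lx/6 - w₀x³/(6L) = 14·8·(32/5)/6 - 14·(32/5)³/(6·8) = 5376/125 kN·m
Load 3 — point force P=2 kN at a=4 m (b=L-a=4):
  M_3 = Pa(L-x)/L  [x>a] = 2·4·(8-(32/5))/8 = 8/5 kN·m
Load 4 — point force P=9 kN at a=24/5 m (b=L-a=16/5):
  M_4 = Pa(L-x)/L  [x>a] = 9·(24/5)·(8-(32/5))/8 = 216/25 kN·m
Superposition: M = Σ M_i = 9216/125 kN·m ≈ 73.728000 kN·m

M(32/5) = 9216/125 kN·m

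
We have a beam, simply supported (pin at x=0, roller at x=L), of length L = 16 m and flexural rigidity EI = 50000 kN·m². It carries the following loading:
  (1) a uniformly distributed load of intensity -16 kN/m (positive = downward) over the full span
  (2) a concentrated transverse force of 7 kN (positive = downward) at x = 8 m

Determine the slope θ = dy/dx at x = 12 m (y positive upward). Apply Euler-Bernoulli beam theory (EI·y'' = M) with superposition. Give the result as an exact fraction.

θ(12) = -269/7500 rad

Load 1 — uniform load w=-16 kN/m over full span:
  θ_1 = -w(L³-6Lx²+4x³)/(24EI) = -(-16)·(16³-6·16·12²+4·12³)/(24·50000) = -352/9375 rad
Load 2 — point force P=7 kN at a=8 m (b=L-a=8):
  θ_2 = -Pa(2L²-6Lx+3x²+a²)/(6LEI)  [x>a] = -7·8·(2·16²-6·16·12+3·12²+8²)/(6·16·50000) = 21/12500 rad
Superposition: θ = Σ θ_i = -269/7500 rad ≈ -0.035867 rad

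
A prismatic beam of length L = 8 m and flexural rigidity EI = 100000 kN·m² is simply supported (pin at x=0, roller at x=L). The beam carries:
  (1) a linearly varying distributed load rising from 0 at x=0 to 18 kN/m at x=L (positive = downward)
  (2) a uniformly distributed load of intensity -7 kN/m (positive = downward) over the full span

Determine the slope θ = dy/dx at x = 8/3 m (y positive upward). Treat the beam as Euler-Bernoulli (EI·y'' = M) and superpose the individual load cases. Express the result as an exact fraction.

θ(8/3) = -338/1265625 rad

Load 1 — triangular load w₀=18 kN/m (0→w₀ over full span):
  θ_1 = -w₀(7L⁴-30L²x²+15x⁴)/(360LEI) = -18·(7·8⁴-30·8²·(8/3)²+15·(8/3)⁴)/(360·8·100000) = -416/421875 rad
Load 2 — uniform load w=-7 kN/m over full span:
  θ_2 = -w(L³-6Lx²+4x³)/(24EI) = -(-7)·(8³-6·8·(8/3)²+4·(8/3)³)/(24·100000) = 182/253125 rad
Superposition: θ = Σ θ_i = -338/1265625 rad ≈ -0.000267 rad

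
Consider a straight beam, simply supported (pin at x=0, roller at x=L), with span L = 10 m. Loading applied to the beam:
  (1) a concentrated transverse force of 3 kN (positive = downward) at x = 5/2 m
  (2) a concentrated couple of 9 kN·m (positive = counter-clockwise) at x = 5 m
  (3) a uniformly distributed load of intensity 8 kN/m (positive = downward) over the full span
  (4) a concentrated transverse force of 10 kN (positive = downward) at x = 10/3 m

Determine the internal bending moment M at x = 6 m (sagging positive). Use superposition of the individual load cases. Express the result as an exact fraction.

Load 1 — point force P=3 kN at a=5/2 m (b=L-a=15/2):
  M_1 = Pa(L-x)/L  [x>a] = 3·(5/2)·(10-6)/10 = 3 kN·m
Load 2 — applied couple M₀=9 kN·m at a=5 m (b=L-a=5):
  M_2 = M₀x/L - M₀  [x>a] = 9·6/10 - 9 = -18/5 kN·m
Load 3 — uniform load w=8 kN/m over full span:
  M_3 = wx(L-x)/2 = 8·6·(10-6)/2 = 96 kN·m
Load 4 — point force P=10 kN at a=10/3 m (b=L-a=20/3):
  M_4 = Pa(L-x)/L  [x>a] = 10·(10/3)·(10-6)/10 = 40/3 kN·m
Superposition: M = Σ M_i = 1631/15 kN·m ≈ 108.733333 kN·m

M(6) = 1631/15 kN·m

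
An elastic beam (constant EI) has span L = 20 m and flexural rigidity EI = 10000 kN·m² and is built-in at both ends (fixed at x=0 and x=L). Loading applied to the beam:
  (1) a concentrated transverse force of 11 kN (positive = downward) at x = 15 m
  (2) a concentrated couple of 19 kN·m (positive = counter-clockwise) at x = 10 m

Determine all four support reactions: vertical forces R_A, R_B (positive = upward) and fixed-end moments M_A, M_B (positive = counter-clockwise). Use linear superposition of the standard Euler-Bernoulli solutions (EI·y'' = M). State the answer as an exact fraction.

Load 1 — point force P=11 kN at a=15 m (b=L-a=5):
  R_A = Pb²(3a+b)/L³ = 11·5²·(3·15+5)/20³ = 55/32 kN
  M_A = Pab²/L² = 11·15·5²/20² = 165/16 kN·m
  R_B = Pa²(a+3b)/L³ = 11·15²·(15+3·5)/20³ = 297/32 kN
  M_B = -Pa²b/L² = -11·15²·5/20² = -495/16 kN·m
Load 2 — applied couple M₀=19 kN·m at a=10 m (b=L-a=10):
  R_A = 6M₀ab/L³ = 6·19·10·10/20³ = 57/40 kN
  M_A = M₀b(2a-b)/L² = 19·10·(2·10-10)/20² = 19/4 kN·m
  R_B = -6M₀ab/L³ = -6·19·10·10/20³ = -57/40 kN
  M_B = M₀a(2b-a)/L² = 19·10·(2·10-10)/20² = 19/4 kN·m
Superposition: R_A = 503/160 kN, M_A = 241/16 kN·m, R_B = 1257/160 kN, M_B = -419/16 kN·m

R_A = 503/160 kN, M_A = 241/16 kN·m, R_B = 1257/160 kN, M_B = -419/16 kN·m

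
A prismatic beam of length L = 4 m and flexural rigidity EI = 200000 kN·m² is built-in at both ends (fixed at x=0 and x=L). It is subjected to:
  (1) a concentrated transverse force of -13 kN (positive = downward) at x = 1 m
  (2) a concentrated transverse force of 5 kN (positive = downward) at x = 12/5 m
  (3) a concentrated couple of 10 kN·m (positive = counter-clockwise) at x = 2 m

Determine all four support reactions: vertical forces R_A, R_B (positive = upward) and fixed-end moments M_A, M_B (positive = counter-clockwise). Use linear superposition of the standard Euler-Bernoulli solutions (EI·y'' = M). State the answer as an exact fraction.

R_A = -4367/800 kN, M_A = -1157/400 kN·m, R_B = -2033/800 kN, M_B = 823/400 kN·m

Load 1 — point force P=-13 kN at a=1 m (b=L-a=3):
  R_A = Pb²(3a+b)/L³ = (-13)·3²·(3·1+3)/4³ = -351/32 kN
  M_A = Pab²/L² = (-13)·1·3²/4² = -117/16 kN·m
  R_B = Pa²(a+3b)/L³ = (-13)·1²·(1+3·3)/4³ = -65/32 kN
  M_B = -Pa²b/L² = -(-13)·1²·3/4² = 39/16 kN·m
Load 2 — point force P=5 kN at a=12/5 m (b=L-a=8/5):
  R_A = Pb²(3a+b)/L³ = 5·(8/5)²·(3·(12/5)+(8/5))/4³ = 44/25 kN
  M_A = Pab²/L² = 5·(12/5)·(8/5)²/4² = 48/25 kN·m
  R_B = Pa²(a+3b)/L³ = 5·(12/5)²·((12/5)+3·(8/5))/4³ = 81/25 kN
  M_B = -Pa²b/L² = -5·(12/5)²·(8/5)/4² = -72/25 kN·m
Load 3 — applied couple M₀=10 kN·m at a=2 m (b=L-a=2):
  R_A = 6M₀ab/L³ = 6·10·2·2/4³ = 15/4 kN
  M_A = M₀b(2a-b)/L² = 10·2·(2·2-2)/4² = 5/2 kN·m
  R_B = -6M₀ab/L³ = -6·10·2·2/4³ = -15/4 kN
  M_B = M₀a(2b-a)/L² = 10·2·(2·2-2)/4² = 5/2 kN·m
Superposition: R_A = -4367/800 kN, M_A = -1157/400 kN·m, R_B = -2033/800 kN, M_B = 823/400 kN·m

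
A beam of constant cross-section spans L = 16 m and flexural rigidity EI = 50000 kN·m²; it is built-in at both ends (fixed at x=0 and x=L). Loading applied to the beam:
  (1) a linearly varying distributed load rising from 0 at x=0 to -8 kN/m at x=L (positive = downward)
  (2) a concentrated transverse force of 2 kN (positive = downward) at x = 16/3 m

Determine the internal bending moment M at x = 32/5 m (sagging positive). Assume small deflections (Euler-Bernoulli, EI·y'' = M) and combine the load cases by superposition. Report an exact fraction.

Load 1 — triangular load w₀=-8 kN/m (0→w₀ over full span):
  M_1 = 3w₀Lx/20 - w₀L²/30 - w₀x³/(6L) = 3·(-8)·16·(32/5)/20 - (-8)·16²/30 - (-8)·(32/5)³/(6·16) = -4096/125 kN·m
Load 2 — point force P=2 kN at a=16/3 m (b=L-a=32/3):
  M_2 = Pa²(a+3b)(L-x)/L³ - Pa²b/L²  [x>a] = 2·(16/3)²·((16/3)+3·(32/3))·(16-(32/5))/16³ - 2·(16/3)²·(32/3)/16² = 352/135 kN·m
Superposition: M = Σ M_i = -101792/3375 kN·m ≈ -30.160593 kN·m

M(32/5) = -101792/3375 kN·m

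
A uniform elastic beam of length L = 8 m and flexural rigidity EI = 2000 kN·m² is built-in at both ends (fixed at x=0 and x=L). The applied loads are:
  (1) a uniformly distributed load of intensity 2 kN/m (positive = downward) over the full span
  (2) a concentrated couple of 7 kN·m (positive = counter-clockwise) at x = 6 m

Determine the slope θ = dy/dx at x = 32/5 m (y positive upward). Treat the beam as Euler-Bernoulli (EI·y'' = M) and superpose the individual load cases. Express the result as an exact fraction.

Load 1 — uniform load w=2 kN/m over full span:
  θ_1 = -wx(L-x)(L-2x)/(12EI) = -2·(32/5)·(8-(32/5))·(8-2·(32/5))/(12·2000) = 64/15625 rad
Load 2 — applied couple M₀=7 kN·m at a=6 m (b=L-a=2):
  θ_2 = (R_Ax²/2 - M_Ax - M₀(x-a))/EI  [x>a] with R_A=63/64, M_A=35/16 = ((63/64)·(32/5)²/2 - (35/16)·(32/5) - 7·((32/5)-6))/2000 = 21/12500 rad
Superposition: θ = Σ θ_i = 361/62500 rad ≈ 0.005776 rad

θ(32/5) = 361/62500 rad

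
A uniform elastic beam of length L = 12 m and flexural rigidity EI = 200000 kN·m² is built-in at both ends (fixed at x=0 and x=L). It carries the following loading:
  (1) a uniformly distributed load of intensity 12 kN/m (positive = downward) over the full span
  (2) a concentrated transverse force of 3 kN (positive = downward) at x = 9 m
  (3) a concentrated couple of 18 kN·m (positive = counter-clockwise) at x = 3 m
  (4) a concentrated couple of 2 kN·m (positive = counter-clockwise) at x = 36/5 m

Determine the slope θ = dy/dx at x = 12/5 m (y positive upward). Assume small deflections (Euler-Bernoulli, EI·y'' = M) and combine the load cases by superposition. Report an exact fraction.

Load 1 — uniform load w=12 kN/m over full span:
  θ_1 = -wx(L-x)(L-2x)/(12EI) = -12·(12/5)·(12-(12/5))·(12-2·(12/5))/(12·200000) = -324/390625 rad
Load 2 — point force P=3 kN at a=9 m (b=L-a=3):
  θ_2 = -Pb²x(2aL-(3a+b)x)/(2L³EI)  [x≤a] = -3·3²·(12/5)·(2·9·12-(3·9+3)·(12/5))/(2·12³·200000) = -27/2000000 rad
Load 3 — applied couple M₀=18 kN·m at a=3 m (b=L-a=9):
  θ_3 = (R_Ax²/2 - M_Ax)/EI  [x≤a] with R_A=27/16, M_A=-27/8 = ((27/16)·(12/5)²/2 - (-27/8)·(12/5))/200000 = 81/1250000 rad
Load 4 — applied couple M₀=2 kN·m at a=36/5 m (b=L-a=24/5):
  θ_4 = (R_Ax²/2 - M_Ax)/EI  [x≤a] with R_A=6/25, M_A=16/25 = ((6/25)·(12/5)²/2 - (16/25)·(12/5))/200000 = -33/7812500 rad
Superposition: θ = Σ θ_i = -195591/250000000 rad ≈ -0.000782 rad

θ(12/5) = -195591/250000000 rad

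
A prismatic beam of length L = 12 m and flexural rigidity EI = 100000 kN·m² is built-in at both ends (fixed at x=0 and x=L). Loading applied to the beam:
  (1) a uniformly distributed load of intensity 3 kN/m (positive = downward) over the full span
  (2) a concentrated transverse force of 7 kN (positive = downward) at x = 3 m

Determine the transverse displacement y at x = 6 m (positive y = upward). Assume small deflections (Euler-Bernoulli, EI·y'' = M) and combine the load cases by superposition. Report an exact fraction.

Load 1 — uniform load w=3 kN/m over full span:
  y_1 = -wx²(L-x)²/(24EI) = -3·6²·(12-6)²/(24·100000) = -81/50000 m
Load 2 — point force P=7 kN at a=3 m (b=L-a=9):
  y_2 = -Pa²(L-x)²(3bL-(3b+a)(L-x))/(6L³EI)  [x>a] = -7·3²·(12-6)²·(3·9·12-(3·9+3)·(12-6))/(6·12³·100000) = -63/200000 m
Superposition: y = Σ y_i = -387/200000 m ≈ -0.001935 m

y(6) = -387/200000 m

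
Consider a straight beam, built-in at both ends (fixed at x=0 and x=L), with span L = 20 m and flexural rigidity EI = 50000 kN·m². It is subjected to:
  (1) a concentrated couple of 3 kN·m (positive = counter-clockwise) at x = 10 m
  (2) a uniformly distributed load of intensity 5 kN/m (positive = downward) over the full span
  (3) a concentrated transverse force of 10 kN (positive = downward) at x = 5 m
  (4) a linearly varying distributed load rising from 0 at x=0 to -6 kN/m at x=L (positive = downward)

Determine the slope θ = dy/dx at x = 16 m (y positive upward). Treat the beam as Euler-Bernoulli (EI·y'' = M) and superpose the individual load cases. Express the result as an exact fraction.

Load 1 — applied couple M₀=3 kN·m at a=10 m (b=L-a=10):
  θ_1 = (R_Ax²/2 - M_Ax - M₀(x-a))/EI  [x>a] with R_A=9/40, M_A=3/4 = ((9/40)·16²/2 - (3/4)·16 - 3·(16-10))/50000 = -3/125000 rad
Load 2 — uniform load w=5 kN/m over full span:
  θ_2 = -wx(L-x)(L-2x)/(12EI) = -5·16·(20-16)·(20-2·16)/(12·50000) = 4/625 rad
Load 3 — point force P=10 kN at a=5 m (b=L-a=15):
  θ_3 = Pa²(L-x)(2bL-(3b+a)(L-x))/(2L³EI)  [x>a] = 10·5²·(20-16)·(2·15·20-(3·15+5)·(20-16))/(2·20³·50000) = 1/2000 rad
Load 4 — triangular load w₀=-6 kN/m (0→w₀ over full span):
  θ_4 = -w₀(2x(L-x)(L-2x)(x+2L)+x²(L-x)²)/(120LEI) = -(-6)·(2·16·(20-16)·(20-2·16)·(16+2·20)+16²·(20-16)²)/(120·20·50000) = -64/15625 rad
Superposition: θ = Σ θ_i = 139/50000 rad ≈ 0.002780 rad

θ(16) = 139/50000 rad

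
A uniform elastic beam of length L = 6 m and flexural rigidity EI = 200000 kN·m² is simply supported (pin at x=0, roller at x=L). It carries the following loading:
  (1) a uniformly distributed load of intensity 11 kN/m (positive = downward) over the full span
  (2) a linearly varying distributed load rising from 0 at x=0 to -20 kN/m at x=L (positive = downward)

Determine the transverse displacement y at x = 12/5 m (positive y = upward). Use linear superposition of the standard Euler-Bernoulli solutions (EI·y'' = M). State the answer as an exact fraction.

Load 1 — uniform load w=11 kN/m over full span:
  y_1 = -wx(L³-2Lx²+x³)/(24EI) = -11·(12/5)·(6³-2·6·(12/5)²+(12/5)³)/(24·200000) = -27621/31250000 m
Load 2 — triangular load w₀=-20 kN/m (0→w₀ over full span):
  y_2 = -w₀x(7L⁴-10L²x²+3x⁴)/(360LEI) = -(-20)·(12/5)·(7·6⁴-10·6²·(12/5)²+3·(12/5)⁴)/(360·6·200000) = 30807/39062500 m
Superposition: y = Σ y_i = -14877/156250000 m ≈ -0.000095 m

y(12/5) = -14877/156250000 m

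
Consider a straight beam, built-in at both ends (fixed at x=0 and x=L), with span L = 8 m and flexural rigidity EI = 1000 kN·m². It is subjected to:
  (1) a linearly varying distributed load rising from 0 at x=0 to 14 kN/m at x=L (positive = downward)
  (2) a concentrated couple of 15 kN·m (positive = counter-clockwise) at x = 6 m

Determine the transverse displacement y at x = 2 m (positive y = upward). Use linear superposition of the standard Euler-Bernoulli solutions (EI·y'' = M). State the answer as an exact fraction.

Load 1 — triangular load w₀=14 kN/m (0→w₀ over full span):
  y_1 = -w₀x²(L-x)²(x+2L)/(120LEI) = -14·2²·(8-2)²·(2+2·8)/(120·8·1000) = -189/5000 m
Load 2 — applied couple M₀=15 kN·m at a=6 m (b=L-a=2):
  y_2 = (R_Ax³/6 - M_Ax²/2)/EI  [x≤a] with R_A=135/64, M_A=75/16 = ((135/64)·2³/6 - (75/16)·2²/2)/1000 = -21/3200 m
Superposition: y = Σ y_i = -3549/80000 m ≈ -0.044362 m

y(2) = -3549/80000 m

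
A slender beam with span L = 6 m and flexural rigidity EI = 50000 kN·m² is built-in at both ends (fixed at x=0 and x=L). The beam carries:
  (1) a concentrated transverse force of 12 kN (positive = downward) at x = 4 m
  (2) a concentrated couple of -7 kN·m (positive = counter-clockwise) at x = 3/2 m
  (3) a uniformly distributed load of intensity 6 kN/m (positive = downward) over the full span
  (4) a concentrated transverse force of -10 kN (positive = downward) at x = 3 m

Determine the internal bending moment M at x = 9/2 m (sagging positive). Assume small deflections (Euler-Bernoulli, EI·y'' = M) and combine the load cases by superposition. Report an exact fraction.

M(9/2) = 451/96 kN·m

Load 1 — point force P=12 kN at a=4 m (b=L-a=2):
  M_1 = Pa²(a+3b)(L-x)/L³ - Pa²b/L²  [x>a] = 12·4²·(4+3·2)·(6-(9/2))/6³ - 12·4²·2/6² = 8/3 kN·m
Load 2 — applied couple M₀=-7 kN·m at a=3/2 m (b=L-a=9/2):
  M_2 = R_Ax - M_A - M₀  [x>a] with R_A=-21/16, M_A=21/16 = (-21/16)·(9/2) - (21/16) - (-7) = -7/32 kN·m
Load 3 — uniform load w=6 kN/m over full span:
  M_3 = wLx/2 - wL²/12 - wx²/2 = 6·6·(9/2)/2 - 6·6²/12 - 6·(9/2)²/2 = 9/4 kN·m
Load 4 — point force P=-10 kN at a=3 m (b=L-a=3):
  M_4 = Pa²(a+3b)(L-x)/L³ - Pa²b/L²  [x>a] = (-10)·3²·(3+3·3)·(6-(9/2))/6³ - (-10)·3²·3/6² = 0 kN·m
Superposition: M = Σ M_i = 451/96 kN·m ≈ 4.697917 kN·m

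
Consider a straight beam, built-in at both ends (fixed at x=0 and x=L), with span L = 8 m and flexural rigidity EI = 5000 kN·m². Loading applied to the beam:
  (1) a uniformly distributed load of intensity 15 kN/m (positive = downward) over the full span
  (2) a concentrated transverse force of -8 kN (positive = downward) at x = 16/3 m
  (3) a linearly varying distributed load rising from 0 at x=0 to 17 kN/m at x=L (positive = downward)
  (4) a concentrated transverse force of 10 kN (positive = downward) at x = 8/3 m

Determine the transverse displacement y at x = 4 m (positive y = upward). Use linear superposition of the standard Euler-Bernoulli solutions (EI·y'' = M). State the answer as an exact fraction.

Load 1 — uniform load w=15 kN/m over full span:
  y_1 = -wx²(L-x)²/(24EI) = -15·4²·(8-4)²/(24·5000) = -4/125 m
Load 2 — point force P=-8 kN at a=16/3 m (b=L-a=8/3):
  y_2 = -Pb²x²(3aL-(3a+b)x)/(6L³EI)  [x≤a] = -(-8)·(8/3)²·4²·(3·(16/3)·8-(3·(16/3)+(8/3))·4)/(6·8³·5000) = 32/10125 m
Load 3 — triangular load w₀=17 kN/m (0→w₀ over full span):
  y_3 = -w₀x²(L-x)²(x+2L)/(120LEI) = -17·4²·(8-4)²·(4+2·8)/(120·8·5000) = -34/1875 m
Load 4 — point force P=10 kN at a=8/3 m (b=L-a=16/3):
  y_4 = -Pa²(L-x)²(3bL-(3b+a)(L-x))/(6L³EI)  [x>a] = -10·(8/3)²·(8-4)²·(3·(16/3)·8-(3·(16/3)+(8/3))·(8-4))/(6·8³·5000) = -8/2025 m
Superposition: y = Σ y_i = -2578/50625 m ≈ -0.050923 m

y(4) = -2578/50625 m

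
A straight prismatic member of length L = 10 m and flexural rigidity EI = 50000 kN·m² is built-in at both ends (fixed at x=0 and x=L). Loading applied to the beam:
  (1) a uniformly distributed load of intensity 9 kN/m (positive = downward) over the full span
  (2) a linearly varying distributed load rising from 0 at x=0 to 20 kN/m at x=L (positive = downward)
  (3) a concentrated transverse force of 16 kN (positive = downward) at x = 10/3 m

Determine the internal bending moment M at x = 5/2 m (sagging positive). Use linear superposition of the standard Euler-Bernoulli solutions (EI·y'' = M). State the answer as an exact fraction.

M(5/2) = 995/54 kN·m

Load 1 — uniform load w=9 kN/m over full span:
  M_1 = wLx/2 - wL²/12 - wx²/2 = 9·10·(5/2)/2 - 9·10²/12 - 9·(5/2)²/2 = 75/8 kN·m
Load 2 — triangular load w₀=20 kN/m (0→w₀ over full span):
  M_2 = 3w₀Lx/20 - w₀L²/30 - w₀x³/(6L) = 3·20·10·(5/2)/20 - 20·10²/30 - 20·(5/2)³/(6·10) = 25/8 kN·m
Load 3 — point force P=16 kN at a=10/3 m (b=L-a=20/3):
  M_3 = Pb²(3a+b)x/L³ - Pab²/L²  [x≤a] = 16·(20/3)²·(3·(10/3)+(20/3))·(5/2)/10³ - 16·(10/3)·(20/3)²/10² = 160/27 kN·m
Superposition: M = Σ M_i = 995/54 kN·m ≈ 18.425926 kN·m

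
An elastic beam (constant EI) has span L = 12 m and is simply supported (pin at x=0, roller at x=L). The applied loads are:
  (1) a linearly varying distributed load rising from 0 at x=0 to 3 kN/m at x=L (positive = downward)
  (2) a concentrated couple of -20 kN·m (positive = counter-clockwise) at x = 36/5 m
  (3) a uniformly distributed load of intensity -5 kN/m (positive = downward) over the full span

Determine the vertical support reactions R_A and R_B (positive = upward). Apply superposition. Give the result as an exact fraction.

Load 1 — triangular load w₀=3 kN/m (0→w₀ over full span):
  R_A = w₀L/6 = 3·12/6 = 6 kN
  R_B = w₀L/3 = 3·12/3 = 12 kN
Load 2 — applied couple M₀=-20 kN·m at a=36/5 m (b=L-a=24/5):
  R_A = M₀/L = (-20)/12 = -5/3 kN
  R_B = -M₀/L = -(-20)/12 = 5/3 kN
Load 3 — uniform load w=-5 kN/m over full span:
  R_A = wL/2 = (-5)·12/2 = -30 kN
  R_B = wL/2 = (-5)·12/2 = -30 kN
Superposition: R_A = -77/3 kN, R_B = -49/3 kN

R_A = -77/3 kN, R_B = -49/3 kN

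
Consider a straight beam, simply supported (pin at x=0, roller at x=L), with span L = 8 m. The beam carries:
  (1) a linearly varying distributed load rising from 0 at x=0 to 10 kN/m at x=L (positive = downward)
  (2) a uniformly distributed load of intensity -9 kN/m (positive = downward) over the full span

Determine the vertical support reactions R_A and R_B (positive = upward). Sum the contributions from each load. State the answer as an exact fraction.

R_A = -68/3 kN, R_B = -28/3 kN

Load 1 — triangular load w₀=10 kN/m (0→w₀ over full span):
  R_A = w₀L/6 = 10·8/6 = 40/3 kN
  R_B = w₀L/3 = 10·8/3 = 80/3 kN
Load 2 — uniform load w=-9 kN/m over full span:
  R_A = wL/2 = (-9)·8/2 = -36 kN
  R_B = wL/2 = (-9)·8/2 = -36 kN
Superposition: R_A = -68/3 kN, R_B = -28/3 kN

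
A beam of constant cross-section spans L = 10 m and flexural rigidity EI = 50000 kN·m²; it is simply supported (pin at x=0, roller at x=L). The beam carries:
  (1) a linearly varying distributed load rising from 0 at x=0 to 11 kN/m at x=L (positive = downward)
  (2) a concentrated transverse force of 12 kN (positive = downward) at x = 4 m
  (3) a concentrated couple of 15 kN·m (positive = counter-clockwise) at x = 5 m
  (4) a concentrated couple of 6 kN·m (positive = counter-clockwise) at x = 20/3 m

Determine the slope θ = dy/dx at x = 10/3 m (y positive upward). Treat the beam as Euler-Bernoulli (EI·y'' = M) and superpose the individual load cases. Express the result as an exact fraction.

Load 1 — triangular load w₀=11 kN/m (0→w₀ over full span):
  θ_1 = -w₀(7L⁴-30L²x²+15x⁴)/(360LEI) = -11·(7·10⁴-30·10²·(10/3)²+15·(10/3)⁴)/(360·10·50000) = -143/60750 rad
Load 2 — point force P=12 kN at a=4 m (b=L-a=6):
  θ_2 = -Pb(L²-b²-3x²)/(6LEI)  [x≤a] = -12·6·(10²-6²-3·(10/3)²)/(6·10·50000) = -23/31250 rad
Load 3 — applied couple M₀=15 kN·m at a=5 m (b=L-a=5):
  θ_3 = (M₀x²/(2L)+C₁)/EI  [x≤a] with C₁=M₀(3b²-L²)/(6L)=-25/4 = (15·(10/3)²/(2·10)+(-25/4))/50000 = 1/24000 rad
Load 4 — applied couple M₀=6 kN·m at a=20/3 m (b=L-a=10/3):
  θ_4 = (M₀x²/(2L)+C₁)/EI  [x≤a] with C₁=M₀(3b²-L²)/(6L)=-20/3 = (6·(10/3)²/(2·10)+(-20/3))/50000 = -1/15000 rad
Superposition: θ = Σ θ_i = -756923/243000000 rad ≈ -0.003115 rad

θ(10/3) = -756923/243000000 rad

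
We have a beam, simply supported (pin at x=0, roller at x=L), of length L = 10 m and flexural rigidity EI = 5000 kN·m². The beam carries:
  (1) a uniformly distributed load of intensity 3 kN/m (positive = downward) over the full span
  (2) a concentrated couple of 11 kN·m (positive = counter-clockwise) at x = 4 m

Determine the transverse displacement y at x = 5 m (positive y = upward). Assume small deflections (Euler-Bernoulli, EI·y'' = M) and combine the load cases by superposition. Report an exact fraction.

Load 1 — uniform load w=3 kN/m over full span:
  y_1 = -wx(L³-2Lx²+x³)/(24EI) = -3·5·(10³-2·10·5²+5³)/(24·5000) = -5/64 m
Load 2 — applied couple M₀=11 kN·m at a=4 m (b=L-a=6):
  y_2 = (M₀x³/(6L)-M₀(x-a)²/2+C₁x)/EI  [x>a] with C₁=M₀(3b²-L²)/(6L)=22/15 = (11·5³/(6·10)-11·(5-4)²/2+(22/15)·5)/5000 = 99/20000 m
Superposition: y = Σ y_i = -2927/40000 m ≈ -0.073175 m

y(5) = -2927/40000 m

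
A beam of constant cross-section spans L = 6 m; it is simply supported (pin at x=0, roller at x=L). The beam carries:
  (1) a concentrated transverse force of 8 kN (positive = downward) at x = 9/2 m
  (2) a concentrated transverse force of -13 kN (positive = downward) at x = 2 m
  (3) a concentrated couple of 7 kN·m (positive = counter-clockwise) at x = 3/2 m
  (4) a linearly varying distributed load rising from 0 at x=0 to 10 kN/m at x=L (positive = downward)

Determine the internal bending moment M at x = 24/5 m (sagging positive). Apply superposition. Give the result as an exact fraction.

Load 1 — point force P=8 kN at a=9/2 m (b=L-a=3/2):
  M_1 = Pa(L-x)/L  [x>a] = 8·(9/2)·(6-(24/5))/6 = 36/5 kN·m
Load 2 — point force P=-13 kN at a=2 m (b=L-a=4):
  M_2 = Pa(L-x)/L  [x>a] = (-13)·2·(6-(24/5))/6 = -26/5 kN·m
Load 3 — applied couple M₀=7 kN·m at a=3/2 m (b=L-a=9/2):
  M_3 = M₀x/L - M₀  [x>a] = 7·(24/5)/6 - 7 = -7/5 kN·m
Load 4 — triangular load w₀=10 kN/m (0→w₀ over full span):
  M_4 = w₀Lx/6 - w₀x³/(6L) = 10·6·(24/5)/6 - 10·(24/5)³/(6·6) = 432/25 kN·m
Superposition: M = Σ M_i = 447/25 kN·m ≈ 17.880000 kN·m

M(24/5) = 447/25 kN·m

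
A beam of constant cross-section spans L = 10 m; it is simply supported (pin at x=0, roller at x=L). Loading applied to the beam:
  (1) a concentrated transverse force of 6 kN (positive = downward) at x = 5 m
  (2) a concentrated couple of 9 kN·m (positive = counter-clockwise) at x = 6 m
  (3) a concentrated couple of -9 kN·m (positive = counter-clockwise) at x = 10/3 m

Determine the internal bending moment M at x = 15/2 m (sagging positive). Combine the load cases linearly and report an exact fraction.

Load 1 — point force P=6 kN at a=5 m (b=L-a=5):
  M_1 = Pa(L-x)/L  [x>a] = 6·5·(10-(15/2))/10 = 15/2 kN·m
Load 2 — applied couple M₀=9 kN·m at a=6 m (b=L-a=4):
  M_2 = M₀x/L - M₀  [x>a] = 9·(15/2)/10 - 9 = -9/4 kN·m
Load 3 — applied couple M₀=-9 kN·m at a=10/3 m (b=L-a=20/3):
  M_3 = M₀x/L - M₀  [x>a] = (-9)·(15/2)/10 - (-9) = 9/4 kN·m
Superposition: M = Σ M_i = 15/2 kN·m ≈ 7.500000 kN·m

M(15/2) = 15/2 kN·m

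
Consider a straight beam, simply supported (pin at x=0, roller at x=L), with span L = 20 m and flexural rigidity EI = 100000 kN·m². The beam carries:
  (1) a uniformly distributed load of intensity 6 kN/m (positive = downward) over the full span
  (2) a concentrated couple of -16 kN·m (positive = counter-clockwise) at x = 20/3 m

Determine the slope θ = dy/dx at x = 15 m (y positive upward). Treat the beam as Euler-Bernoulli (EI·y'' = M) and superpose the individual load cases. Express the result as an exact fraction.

θ(15) = 2521/180000 rad

Load 1 — uniform load w=6 kN/m over full span:
  θ_1 = -w(L³-6Lx²+4x³)/(24EI) = -6·(20³-6·20·15²+4·15³)/(24·100000) = 11/800 rad
Load 2 — applied couple M₀=-16 kN·m at a=20/3 m (b=L-a=40/3):
  θ_2 = (M₀x²/(2L)-M₀(x-a)+C₁)/EI  [x>a] with C₁=M₀(3b²-L²)/(6L)=-160/9 = ((-16)·15²/(2·20)-(-16)·(15-(20/3))+(-160/9))/100000 = 23/90000 rad
Superposition: θ = Σ θ_i = 2521/180000 rad ≈ 0.014006 rad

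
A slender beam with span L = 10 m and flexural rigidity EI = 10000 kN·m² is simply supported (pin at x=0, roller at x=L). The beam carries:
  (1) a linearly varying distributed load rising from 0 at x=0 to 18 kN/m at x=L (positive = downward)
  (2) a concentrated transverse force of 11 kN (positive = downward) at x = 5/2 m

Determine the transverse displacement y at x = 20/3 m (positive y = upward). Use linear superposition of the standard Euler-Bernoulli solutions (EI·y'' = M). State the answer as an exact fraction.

y(20/3) = -4063/34560 m

Load 1 — triangular load w₀=18 kN/m (0→w₀ over full span):
  y_1 = -w₀x(7L⁴-10L²x²+3x⁴)/(360LEI) = -18·(20/3)·(7·10⁴-10·10²·(20/3)²+3·(20/3)⁴)/(360·10·10000) = -17/162 m
Load 2 — point force P=11 kN at a=5/2 m (b=L-a=15/2):
  y_2 = -Pa(L-x)(2Lx-a²-x²)/(6LEI)  [x>a] = -11·(5/2)·(10-(20/3))·(2·10·(20/3)-(5/2)²-(20/3)²)/(6·10·10000) = -1309/103680 m
Superposition: y = Σ y_i = -4063/34560 m ≈ -0.117564 m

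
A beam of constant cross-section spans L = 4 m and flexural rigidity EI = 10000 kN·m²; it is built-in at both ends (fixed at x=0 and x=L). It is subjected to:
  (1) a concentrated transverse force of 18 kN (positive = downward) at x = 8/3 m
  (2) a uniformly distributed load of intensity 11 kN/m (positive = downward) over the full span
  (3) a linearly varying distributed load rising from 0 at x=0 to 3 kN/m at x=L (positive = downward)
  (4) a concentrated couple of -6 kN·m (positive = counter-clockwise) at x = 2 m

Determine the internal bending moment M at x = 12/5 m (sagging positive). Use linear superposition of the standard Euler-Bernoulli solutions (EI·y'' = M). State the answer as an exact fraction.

Load 1 — point force P=18 kN at a=8/3 m (b=L-a=4/3):
  M_1 = Pb²(3a+b)x/L³ - Pab²/L²  [x≤a] = 18·(4/3)²·(3·(8/3)+(4/3))·(12/5)/4³ - 18·(8/3)·(4/3)²/4² = 88/15 kN·m
Load 2 — uniform load w=11 kN/m over full span:
  M_2 = wLx/2 - wL²/12 - wx²/2 = 11·4·(12/5)/2 - 11·4²/12 - 11·(12/5)²/2 = 484/75 kN·m
Load 3 — triangular load w₀=3 kN/m (0→w₀ over full span):
  M_3 = 3w₀Lx/20 - w₀L²/30 - w₀x³/(6L) = 3·3·4·(12/5)/20 - 3·4²/30 - 3·(12/5)³/(6·4) = 124/125 kN·m
Load 4 — applied couple M₀=-6 kN·m at a=2 m (b=L-a=2):
  M_4 = R_Ax - M_A - M₀  [x>a] with R_A=-9/4, M_A=-3/2 = (-9/4)·(12/5) - (-3/2) - (-6) = 21/10 kN·m
Superposition: M = Σ M_i = 3853/250 kN·m ≈ 15.412000 kN·m

M(12/5) = 3853/250 kN·m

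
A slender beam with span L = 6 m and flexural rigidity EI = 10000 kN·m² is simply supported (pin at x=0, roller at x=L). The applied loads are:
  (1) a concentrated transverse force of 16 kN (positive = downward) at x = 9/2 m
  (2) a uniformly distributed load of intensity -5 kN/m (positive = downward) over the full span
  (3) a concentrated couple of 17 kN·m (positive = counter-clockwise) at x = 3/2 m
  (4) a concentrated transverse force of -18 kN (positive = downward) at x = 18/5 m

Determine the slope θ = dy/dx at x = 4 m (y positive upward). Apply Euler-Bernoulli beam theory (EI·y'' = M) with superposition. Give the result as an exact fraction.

θ(4) = -80369/20000000 rad

Load 1 — point force P=16 kN at a=9/2 m (b=L-a=3/2):
  θ_1 = -Pb(L²-b²-3x²)/(6LEI)  [x≤a] = -16·(3/2)·(6²-(3/2)²-3·4²)/(6·6·10000) = 19/20000 rad
Load 2 — uniform load w=-5 kN/m over full span:
  θ_2 = -w(L³-6Lx²+4x³)/(24EI) = -(-5)·(6³-6·6·4²+4·4³)/(24·10000) = -13/6000 rad
Load 3 — applied couple M₀=17 kN·m at a=3/2 m (b=L-a=9/2):
  θ_3 = (M₀x²/(2L)-M₀(x-a)+C₁)/EI  [x>a] with C₁=M₀(3b²-L²)/(6L)=187/16 = (17·4²/(2·6)-17·(4-(3/2))+(187/16))/10000 = -391/480000 rad
Load 4 — point force P=-18 kN at a=18/5 m (b=L-a=12/5):
  θ_4 = -Pa(2L²-6Lx+3x²+a²)/(6LEI)  [x>a] = -(-18)·(18/5)·(2·6²-6·6·4+3·4²+(18/5)²)/(6·6·10000) = -621/312500 rad
Superposition: θ = Σ θ_i = -80369/20000000 rad ≈ -0.004018 rad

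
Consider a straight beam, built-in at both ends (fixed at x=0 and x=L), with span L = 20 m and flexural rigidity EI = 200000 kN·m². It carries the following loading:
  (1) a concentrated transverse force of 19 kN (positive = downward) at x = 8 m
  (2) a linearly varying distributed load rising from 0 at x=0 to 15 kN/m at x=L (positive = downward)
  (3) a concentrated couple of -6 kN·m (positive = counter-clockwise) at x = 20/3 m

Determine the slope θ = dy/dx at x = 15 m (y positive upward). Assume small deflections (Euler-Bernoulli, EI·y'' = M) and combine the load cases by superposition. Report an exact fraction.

Load 1 — point force P=19 kN at a=8 m (b=L-a=12):
  θ_1 = Pa²(L-x)(2bL-(3b+a)(L-x))/(2L³EI)  [x>a] = 19·8²·(20-15)·(2·12·20-(3·12+8)·(20-15))/(2·20³·200000) = 247/500000 rad
Load 2 — triangular load w₀=15 kN/m (0→w₀ over full span):
  θ_2 = -w₀(2x(L-x)(L-2x)(x+2L)+x²(L-x)²)/(120LEI) = -15·(2·15·(20-15)·(20-2·15)·(15+2·20)+15²·(20-15)²)/(120·20·200000) = 123/51200 rad
Load 3 — applied couple M₀=-6 kN·m at a=20/3 m (b=L-a=40/3):
  θ_3 = (R_Ax²/2 - M_Ax - M₀(x-a))/EI  [x>a] with R_A=-2/5, M_A=0 = ((-2/5)·15²/2 - 0·15 - (-6)·(15-(20/3)))/200000 = 1/40000 rad
Superposition: θ = Σ θ_i = 93483/32000000 rad ≈ 0.002921 rad

θ(15) = 93483/32000000 rad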